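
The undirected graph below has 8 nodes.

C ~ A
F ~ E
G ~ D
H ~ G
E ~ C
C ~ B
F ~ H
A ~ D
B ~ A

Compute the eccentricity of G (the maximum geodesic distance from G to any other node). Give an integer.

Distances from G: A:2, B:3, C:3, D:1, E:3, F:2, H:1.
The largest is 3 (to E, B, and C), so the eccentricity of G is 3.

3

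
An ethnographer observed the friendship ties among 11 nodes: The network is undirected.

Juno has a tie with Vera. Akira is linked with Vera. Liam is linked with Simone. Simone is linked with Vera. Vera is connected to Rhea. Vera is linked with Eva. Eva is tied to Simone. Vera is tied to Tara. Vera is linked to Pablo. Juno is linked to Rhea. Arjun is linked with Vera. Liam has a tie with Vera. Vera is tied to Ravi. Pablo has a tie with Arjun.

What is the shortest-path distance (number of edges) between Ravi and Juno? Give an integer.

One shortest route is Ravi – Vera – Juno, which uses 2 edges, and Ravi and Juno are not directly tied, so nothing shorter exists. So d(Ravi,Juno) = 2.

2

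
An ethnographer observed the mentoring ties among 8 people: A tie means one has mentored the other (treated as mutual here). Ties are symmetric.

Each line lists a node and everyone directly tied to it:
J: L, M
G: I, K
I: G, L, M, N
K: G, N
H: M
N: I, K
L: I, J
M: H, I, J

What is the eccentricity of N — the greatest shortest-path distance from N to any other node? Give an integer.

Distances from N: G:2, H:3, I:1, J:3, K:1, L:2, M:2.
The largest is 3 (to J and H), so the eccentricity of N is 3.

3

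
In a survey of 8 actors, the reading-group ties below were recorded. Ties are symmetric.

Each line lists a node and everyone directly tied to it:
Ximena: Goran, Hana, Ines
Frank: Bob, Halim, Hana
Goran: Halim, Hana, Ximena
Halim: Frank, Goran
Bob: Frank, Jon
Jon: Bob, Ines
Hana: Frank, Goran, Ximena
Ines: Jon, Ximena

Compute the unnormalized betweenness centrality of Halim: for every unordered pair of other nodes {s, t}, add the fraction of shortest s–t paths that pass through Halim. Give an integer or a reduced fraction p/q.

1

Pairs whose geodesics pass through Halim — Bob–Goran: 1/2; Frank–Goran: 1/2.
All other pairs contribute 0.
Summing the contributions gives betweenness(Halim) = 1.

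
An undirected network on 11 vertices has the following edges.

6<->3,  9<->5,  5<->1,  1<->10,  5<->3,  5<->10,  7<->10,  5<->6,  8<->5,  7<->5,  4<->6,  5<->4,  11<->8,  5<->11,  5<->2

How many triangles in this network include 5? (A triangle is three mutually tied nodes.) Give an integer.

5

5's neighbors: 1, 2, 3, 4, 6, 7, 8, 9, 10, and 11.
Neighbor pairs that are themselves tied: 5–1–10; 5–3–6; 5–4–6; 5–7–10; 5–8–11. Each forms one triangle with 5, for 5 in total.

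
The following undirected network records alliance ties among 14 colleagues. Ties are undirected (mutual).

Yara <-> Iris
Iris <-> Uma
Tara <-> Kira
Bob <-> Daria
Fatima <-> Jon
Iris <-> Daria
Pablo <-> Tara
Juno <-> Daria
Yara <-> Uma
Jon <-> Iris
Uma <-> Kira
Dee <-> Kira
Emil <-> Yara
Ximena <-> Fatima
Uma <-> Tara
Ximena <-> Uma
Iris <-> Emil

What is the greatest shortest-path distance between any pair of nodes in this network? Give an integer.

5

Eccentricity of each node (its greatest distance to any other): Bob:5, Daria:4, Dee:5, Emil:4, Fatima:4, Iris:3, Jon:4, Juno:5, Kira:4, Pablo:5, Tara:4, Uma:3, Ximena:4, Yara:3.
The maximum eccentricity is 5, realized for instance by the pair Pablo–Juno via Pablo – Tara – Uma – Iris – Daria – Juno. So the diameter is 5.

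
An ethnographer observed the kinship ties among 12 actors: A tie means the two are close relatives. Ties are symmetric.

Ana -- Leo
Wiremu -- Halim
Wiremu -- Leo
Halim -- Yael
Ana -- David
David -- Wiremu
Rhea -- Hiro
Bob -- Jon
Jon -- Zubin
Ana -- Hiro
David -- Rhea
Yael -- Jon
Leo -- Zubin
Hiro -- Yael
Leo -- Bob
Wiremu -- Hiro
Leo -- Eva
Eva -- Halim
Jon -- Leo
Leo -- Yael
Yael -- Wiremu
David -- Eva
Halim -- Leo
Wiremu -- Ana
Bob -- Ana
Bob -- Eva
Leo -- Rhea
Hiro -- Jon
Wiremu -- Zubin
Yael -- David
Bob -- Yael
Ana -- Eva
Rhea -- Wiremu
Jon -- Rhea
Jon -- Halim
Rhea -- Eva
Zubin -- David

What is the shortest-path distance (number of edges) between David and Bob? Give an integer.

2

One shortest route is David – Ana – Bob, which uses 2 edges, and David and Bob are not directly tied, so nothing shorter exists. So d(David,Bob) = 2.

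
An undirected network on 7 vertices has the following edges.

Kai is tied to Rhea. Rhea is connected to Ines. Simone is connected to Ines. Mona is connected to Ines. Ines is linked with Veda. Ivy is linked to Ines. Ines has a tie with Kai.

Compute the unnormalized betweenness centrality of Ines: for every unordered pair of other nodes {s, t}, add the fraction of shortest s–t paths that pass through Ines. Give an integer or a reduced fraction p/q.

Pairs whose geodesics pass through Ines — Simone–Mona: 1; Simone–Kai: 1; Simone–Veda: 1; Simone–Ivy: 1; Simone–Rhea: 1; Mona–Kai: 1; Mona–Veda: 1; Mona–Ivy: 1; Mona–Rhea: 1; Kai–Veda: 1; Kai–Ivy: 1; Veda–Ivy: 1; Veda–Rhea: 1; Ivy–Rhea: 1.
All other pairs contribute 0.
Summing the contributions gives betweenness(Ines) = 14.

14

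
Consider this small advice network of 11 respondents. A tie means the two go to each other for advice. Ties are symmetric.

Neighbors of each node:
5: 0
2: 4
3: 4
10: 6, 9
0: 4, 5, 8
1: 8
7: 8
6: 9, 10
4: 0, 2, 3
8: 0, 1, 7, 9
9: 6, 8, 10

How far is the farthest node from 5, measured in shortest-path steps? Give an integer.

4

Distances from 5: 0:1, 1:3, 2:3, 3:3, 4:2, 6:4, 7:3, 8:2, 9:3, 10:4.
The largest is 4 (to 10 and 6), so the eccentricity of 5 is 4.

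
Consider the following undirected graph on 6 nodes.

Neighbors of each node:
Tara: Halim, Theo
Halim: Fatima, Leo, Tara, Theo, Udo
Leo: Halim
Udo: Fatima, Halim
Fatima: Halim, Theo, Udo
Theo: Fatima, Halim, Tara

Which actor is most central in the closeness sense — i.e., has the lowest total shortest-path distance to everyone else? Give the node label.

Farness (sum of distances to all others) for each node — Fatima:7, Halim:5, Leo:9, Tara:8, Theo:7, Udo:8.
The smallest farness is 5, for Halim, so Halim has the highest closeness.

Halim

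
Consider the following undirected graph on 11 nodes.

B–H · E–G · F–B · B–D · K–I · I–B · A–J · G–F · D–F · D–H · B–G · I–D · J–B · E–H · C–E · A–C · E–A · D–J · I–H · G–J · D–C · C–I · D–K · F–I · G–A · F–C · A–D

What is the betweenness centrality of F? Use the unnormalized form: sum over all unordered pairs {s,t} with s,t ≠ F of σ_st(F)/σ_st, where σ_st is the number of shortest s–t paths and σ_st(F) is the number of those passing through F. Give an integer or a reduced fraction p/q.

Pairs whose geodesics pass through F — K–G: 2/6; B–C: 1/3; I–G: 1/2; G–C: 1/3; G–D: 1/4.
All other pairs contribute 0.
Summing the contributions gives betweenness(F) = 7/4.

7/4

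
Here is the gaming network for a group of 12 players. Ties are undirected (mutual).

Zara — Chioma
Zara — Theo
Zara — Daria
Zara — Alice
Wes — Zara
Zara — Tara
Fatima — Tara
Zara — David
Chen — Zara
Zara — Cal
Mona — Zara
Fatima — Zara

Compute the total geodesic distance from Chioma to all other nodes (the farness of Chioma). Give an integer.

Distances from Chioma: Alice:2, Cal:2, Chen:2, Daria:2, David:2, Fatima:2, Mona:2, Tara:2, Theo:2, Wes:2, Zara:1.
Sum = 2 + 2 + 2 + 2 + 2 + 2 + 2 + 2 + 2 + 2 + 1 = 21.

21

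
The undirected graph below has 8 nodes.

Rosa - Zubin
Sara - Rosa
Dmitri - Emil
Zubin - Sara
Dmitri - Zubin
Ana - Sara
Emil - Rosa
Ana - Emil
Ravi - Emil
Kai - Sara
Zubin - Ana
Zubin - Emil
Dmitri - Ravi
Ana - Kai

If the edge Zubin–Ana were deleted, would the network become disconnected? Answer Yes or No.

No

Even without that edge, Zubin still reaches Ana via Zubin – Emil – Ana, so the network stays connected. Not a bridge.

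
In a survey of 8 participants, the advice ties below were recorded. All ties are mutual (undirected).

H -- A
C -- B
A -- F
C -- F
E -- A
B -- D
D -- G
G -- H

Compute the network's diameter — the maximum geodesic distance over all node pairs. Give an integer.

4

Eccentricity of each node (its greatest distance to any other): A:3, B:4, C:3, D:4, E:4, F:3, G:3, H:3.
The maximum eccentricity is 4, realized for instance by the pair B–E via B – C – F – A – E. So the diameter is 4.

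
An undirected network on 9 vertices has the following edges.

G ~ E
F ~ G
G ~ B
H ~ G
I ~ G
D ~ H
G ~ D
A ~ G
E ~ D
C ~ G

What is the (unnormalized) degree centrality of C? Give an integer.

C is directly tied to G. That is 1 neighbor, so the degree of C is 1.

1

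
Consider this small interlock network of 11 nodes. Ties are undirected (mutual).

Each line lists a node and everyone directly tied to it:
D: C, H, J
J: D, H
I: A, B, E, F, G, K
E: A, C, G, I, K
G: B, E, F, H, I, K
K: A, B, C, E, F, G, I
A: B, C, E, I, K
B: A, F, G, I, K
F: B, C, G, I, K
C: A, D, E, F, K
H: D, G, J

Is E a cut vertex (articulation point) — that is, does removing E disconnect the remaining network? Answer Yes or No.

No

Even without E, every remaining node can still reach every other (the residual graph is connected), so E is not a cut vertex.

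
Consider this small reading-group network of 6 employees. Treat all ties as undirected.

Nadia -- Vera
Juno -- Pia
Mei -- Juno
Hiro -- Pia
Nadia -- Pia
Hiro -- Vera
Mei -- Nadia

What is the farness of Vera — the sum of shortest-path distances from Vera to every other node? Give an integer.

Distances from Vera: Hiro:1, Juno:3, Mei:2, Nadia:1, Pia:2.
Sum = 1 + 3 + 2 + 1 + 2 = 9.

9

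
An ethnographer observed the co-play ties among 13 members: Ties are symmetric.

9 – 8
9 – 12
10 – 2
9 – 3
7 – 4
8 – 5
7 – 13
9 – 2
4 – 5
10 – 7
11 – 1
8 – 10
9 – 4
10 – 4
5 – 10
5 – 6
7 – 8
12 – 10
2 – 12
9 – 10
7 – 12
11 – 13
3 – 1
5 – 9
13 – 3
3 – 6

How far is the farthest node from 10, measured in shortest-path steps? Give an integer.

Distances from 10: 1:3, 2:1, 3:2, 4:1, 5:1, 6:2, 7:1, 8:1, 9:1, 11:3, 12:1, 13:2.
The largest is 3 (to 1 and 11), so the eccentricity of 10 is 3.

3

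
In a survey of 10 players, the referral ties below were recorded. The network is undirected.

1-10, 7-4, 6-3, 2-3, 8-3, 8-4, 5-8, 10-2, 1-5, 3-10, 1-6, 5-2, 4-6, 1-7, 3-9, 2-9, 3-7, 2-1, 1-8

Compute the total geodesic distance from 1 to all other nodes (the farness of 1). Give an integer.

12

Distances from 1: 2:1, 3:2, 4:2, 5:1, 6:1, 7:1, 8:1, 9:2, 10:1.
Sum = 1 + 2 + 2 + 1 + 1 + 1 + 1 + 2 + 1 = 12.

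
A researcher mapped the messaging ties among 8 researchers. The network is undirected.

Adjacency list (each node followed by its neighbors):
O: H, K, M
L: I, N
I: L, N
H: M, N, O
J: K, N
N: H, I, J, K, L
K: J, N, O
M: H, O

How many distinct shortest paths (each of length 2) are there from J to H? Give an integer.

The shortest distance is 2, and the only length-2 path is J–N–H. So there is exactly 1 shortest path.

1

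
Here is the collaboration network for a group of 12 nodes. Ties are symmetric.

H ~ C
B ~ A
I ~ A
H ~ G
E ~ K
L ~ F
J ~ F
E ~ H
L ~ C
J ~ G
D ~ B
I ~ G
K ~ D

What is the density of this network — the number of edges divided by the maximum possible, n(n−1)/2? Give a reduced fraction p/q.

13/66

There are 13 edges and 12 nodes, so the maximum possible is C(12,2) = 66.
Density = 13/66.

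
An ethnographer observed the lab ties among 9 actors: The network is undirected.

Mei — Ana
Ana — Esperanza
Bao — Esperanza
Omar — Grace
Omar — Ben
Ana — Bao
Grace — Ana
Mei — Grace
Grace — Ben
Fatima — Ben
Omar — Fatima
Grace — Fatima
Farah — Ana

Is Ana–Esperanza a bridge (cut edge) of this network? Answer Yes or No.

No

Even without that edge, Ana still reaches Esperanza via Ana – Bao – Esperanza, so the network stays connected. Not a bridge.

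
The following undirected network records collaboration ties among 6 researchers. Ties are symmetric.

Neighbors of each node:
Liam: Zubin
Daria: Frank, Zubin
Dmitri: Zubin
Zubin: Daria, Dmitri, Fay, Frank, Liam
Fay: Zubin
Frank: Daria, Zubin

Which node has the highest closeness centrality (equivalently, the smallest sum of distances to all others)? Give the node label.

Farness (sum of distances to all others) for each node — Daria:8, Dmitri:9, Fay:9, Frank:8, Liam:9, Zubin:5.
The smallest farness is 5, for Zubin, so Zubin has the highest closeness.

Zubin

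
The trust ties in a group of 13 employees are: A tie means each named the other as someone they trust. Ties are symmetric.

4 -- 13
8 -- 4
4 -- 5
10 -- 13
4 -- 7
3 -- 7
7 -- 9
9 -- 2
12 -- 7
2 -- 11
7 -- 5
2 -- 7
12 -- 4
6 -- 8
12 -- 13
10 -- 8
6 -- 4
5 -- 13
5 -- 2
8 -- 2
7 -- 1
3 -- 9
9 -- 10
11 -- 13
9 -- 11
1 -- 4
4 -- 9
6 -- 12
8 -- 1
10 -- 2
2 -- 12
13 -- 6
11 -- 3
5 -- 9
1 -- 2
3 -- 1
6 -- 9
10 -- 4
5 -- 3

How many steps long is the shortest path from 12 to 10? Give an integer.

2

One shortest route is 12 – 4 – 10, which uses 2 edges, and 12 and 10 are not directly tied, so nothing shorter exists. So d(12,10) = 2.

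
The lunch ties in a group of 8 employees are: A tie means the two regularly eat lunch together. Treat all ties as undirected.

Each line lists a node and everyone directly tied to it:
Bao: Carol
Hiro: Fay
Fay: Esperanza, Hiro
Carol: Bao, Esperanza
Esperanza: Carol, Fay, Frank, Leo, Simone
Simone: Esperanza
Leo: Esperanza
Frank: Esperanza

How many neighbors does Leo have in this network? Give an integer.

1

Leo is directly tied to Esperanza. That is 1 neighbor, so the degree of Leo is 1.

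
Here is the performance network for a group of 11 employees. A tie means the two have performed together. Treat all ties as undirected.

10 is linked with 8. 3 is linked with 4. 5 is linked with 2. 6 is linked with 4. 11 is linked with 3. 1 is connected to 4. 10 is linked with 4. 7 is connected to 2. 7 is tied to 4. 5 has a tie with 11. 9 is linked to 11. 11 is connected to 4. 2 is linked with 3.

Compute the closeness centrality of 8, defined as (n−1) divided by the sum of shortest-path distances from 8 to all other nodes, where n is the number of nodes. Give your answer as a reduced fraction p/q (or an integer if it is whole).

Distances from 8: 1:3, 2:4, 3:3, 4:2, 5:4, 6:3, 7:3, 9:4, 10:1, 11:3. Sum = 30.
n = 11, so closeness = 10/30 = 1/3.

1/3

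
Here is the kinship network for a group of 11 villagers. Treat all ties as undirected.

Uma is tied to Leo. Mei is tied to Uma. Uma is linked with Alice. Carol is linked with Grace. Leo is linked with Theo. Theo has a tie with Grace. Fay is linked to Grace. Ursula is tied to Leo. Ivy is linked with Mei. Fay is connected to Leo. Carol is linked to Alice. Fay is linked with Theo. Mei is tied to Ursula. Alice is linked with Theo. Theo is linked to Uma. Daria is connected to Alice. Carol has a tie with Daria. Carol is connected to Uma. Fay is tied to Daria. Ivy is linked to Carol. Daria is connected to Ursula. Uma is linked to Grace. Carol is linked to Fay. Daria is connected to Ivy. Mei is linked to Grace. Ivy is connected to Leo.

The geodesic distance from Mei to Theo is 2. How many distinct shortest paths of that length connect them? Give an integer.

2

The shortest distance is 2. The length-2 paths are: Mei–Grace–Theo; Mei–Uma–Theo.
That gives 2 distinct shortest paths.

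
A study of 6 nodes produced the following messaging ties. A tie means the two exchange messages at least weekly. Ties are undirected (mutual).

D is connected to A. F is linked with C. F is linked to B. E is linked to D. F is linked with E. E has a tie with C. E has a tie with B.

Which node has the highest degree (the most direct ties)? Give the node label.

Degrees — A:1, B:2, C:2, D:2, E:4, F:3.
The maximum is 4, attained only by E.

E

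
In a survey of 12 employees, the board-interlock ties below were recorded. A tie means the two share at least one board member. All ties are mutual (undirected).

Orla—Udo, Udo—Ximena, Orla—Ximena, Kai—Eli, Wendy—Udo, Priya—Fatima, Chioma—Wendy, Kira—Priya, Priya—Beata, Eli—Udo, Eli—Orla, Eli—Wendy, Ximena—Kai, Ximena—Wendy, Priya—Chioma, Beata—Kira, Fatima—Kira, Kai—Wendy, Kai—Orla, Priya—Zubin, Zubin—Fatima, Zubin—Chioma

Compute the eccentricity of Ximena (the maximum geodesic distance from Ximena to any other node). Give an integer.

Distances from Ximena: Beata:4, Chioma:2, Eli:2, Fatima:4, Kai:1, Kira:4, Orla:1, Priya:3, Udo:1, Wendy:1, Zubin:3.
The largest is 4 (to Kira, Fatima, and Beata), so the eccentricity of Ximena is 4.

4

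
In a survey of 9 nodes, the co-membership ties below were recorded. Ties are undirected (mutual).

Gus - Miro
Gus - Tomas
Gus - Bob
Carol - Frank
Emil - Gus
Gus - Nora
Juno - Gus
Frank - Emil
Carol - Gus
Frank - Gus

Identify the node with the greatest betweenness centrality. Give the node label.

Unnormalized betweenness of each node: Bob:0, Carol:0, Emil:0, Frank:1/2, Gus:51/2, Juno:0, Miro:0, Nora:0, Tomas:0.
Gus has the largest value, 51/2, making it the main broker — the node through which the most shortest paths run.

Gus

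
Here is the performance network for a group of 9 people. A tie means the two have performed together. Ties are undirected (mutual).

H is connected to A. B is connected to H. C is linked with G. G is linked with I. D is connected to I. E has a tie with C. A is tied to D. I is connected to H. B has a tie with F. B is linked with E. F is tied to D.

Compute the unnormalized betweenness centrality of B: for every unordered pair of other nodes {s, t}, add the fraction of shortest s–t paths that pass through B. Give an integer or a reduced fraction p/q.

Pairs whose geodesics pass through B — E–F: 1; E–D: 1; E–A: 1; E–H: 1; E–I: 1/2; F–H: 1; F–C: 1; A–C: 1/3; H–C: 1/2.
All other pairs contribute 0.
Summing the contributions gives betweenness(B) = 22/3.

22/3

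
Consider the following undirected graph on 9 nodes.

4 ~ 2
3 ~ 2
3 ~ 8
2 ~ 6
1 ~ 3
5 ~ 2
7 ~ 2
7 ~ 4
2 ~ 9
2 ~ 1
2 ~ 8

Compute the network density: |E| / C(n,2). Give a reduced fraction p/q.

There are 11 edges and 9 nodes, so the maximum possible is C(9,2) = 36.
Density = 11/36.

11/36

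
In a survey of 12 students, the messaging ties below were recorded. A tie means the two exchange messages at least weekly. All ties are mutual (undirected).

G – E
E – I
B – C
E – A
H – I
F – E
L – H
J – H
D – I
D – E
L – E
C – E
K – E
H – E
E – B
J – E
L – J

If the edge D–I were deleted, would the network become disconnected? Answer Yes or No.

No

Even without that edge, D still reaches I via D – E – I, so the network stays connected. Not a bridge.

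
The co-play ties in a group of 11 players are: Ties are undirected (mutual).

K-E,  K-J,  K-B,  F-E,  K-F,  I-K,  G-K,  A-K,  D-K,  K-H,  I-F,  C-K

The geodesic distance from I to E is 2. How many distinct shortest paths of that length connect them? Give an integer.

2

The shortest distance is 2. The length-2 paths are: I–K–E; I–F–E.
That gives 2 distinct shortest paths.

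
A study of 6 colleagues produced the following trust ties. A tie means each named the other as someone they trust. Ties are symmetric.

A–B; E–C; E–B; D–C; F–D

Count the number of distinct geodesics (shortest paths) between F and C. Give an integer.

The shortest distance is 2, and the only length-2 path is F–D–C. So there is exactly 1 shortest path.

1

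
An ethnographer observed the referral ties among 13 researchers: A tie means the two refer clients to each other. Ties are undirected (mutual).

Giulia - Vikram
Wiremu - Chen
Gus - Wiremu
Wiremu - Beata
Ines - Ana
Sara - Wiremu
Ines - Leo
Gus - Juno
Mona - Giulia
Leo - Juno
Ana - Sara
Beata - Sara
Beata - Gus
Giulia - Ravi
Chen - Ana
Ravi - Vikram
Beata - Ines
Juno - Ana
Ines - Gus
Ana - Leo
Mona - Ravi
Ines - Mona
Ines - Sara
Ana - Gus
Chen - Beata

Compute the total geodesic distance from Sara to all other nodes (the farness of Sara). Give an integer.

24

Distances from Sara: Ana:1, Beata:1, Chen:2, Giulia:3, Gus:2, Ines:1, Juno:2, Leo:2, Mona:2, Ravi:3, Vikram:4, Wiremu:1.
Sum = 1 + 1 + 2 + 3 + 2 + 1 + 2 + 2 + 2 + 3 + 4 + 1 = 24.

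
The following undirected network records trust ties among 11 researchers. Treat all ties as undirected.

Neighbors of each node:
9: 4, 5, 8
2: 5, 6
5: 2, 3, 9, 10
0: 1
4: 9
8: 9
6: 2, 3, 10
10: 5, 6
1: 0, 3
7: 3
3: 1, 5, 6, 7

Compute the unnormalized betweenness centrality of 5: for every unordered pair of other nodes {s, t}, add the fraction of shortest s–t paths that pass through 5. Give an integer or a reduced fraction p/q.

Pairs whose geodesics pass through 5 — 10–4: 1; 10–2: 1/2; 10–8: 1; 10–1: 1/2; 10–3: 1/2; 10–9: 1; 10–7: 1/2; 10–0: 1/2; 4–2: 1; 4–1: 1; 4–3: 1; 4–6: 3/3; 4–7: 1; 4–0: 1 … (+16 more pairs).
All other pairs contribute 0.
Summing the contributions gives betweenness(5) = 51/2.

51/2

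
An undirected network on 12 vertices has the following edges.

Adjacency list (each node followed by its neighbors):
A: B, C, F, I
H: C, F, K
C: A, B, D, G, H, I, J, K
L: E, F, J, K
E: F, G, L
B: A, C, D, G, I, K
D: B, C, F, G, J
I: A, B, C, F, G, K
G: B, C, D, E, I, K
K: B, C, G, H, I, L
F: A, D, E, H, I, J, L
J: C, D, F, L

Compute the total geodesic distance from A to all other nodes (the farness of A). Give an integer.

18

Distances from A: B:1, C:1, D:2, E:2, F:1, G:2, H:2, I:1, J:2, K:2, L:2.
Sum = 1 + 1 + 2 + 2 + 1 + 2 + 2 + 1 + 2 + 2 + 2 = 18.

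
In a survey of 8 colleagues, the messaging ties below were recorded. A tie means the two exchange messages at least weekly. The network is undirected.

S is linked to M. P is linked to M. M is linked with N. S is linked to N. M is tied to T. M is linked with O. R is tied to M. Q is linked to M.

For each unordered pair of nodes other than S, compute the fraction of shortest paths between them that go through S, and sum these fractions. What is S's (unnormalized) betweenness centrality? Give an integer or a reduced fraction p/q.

No shortest path between any pair of other nodes passes through S.
Summing the contributions gives betweenness(S) = 0.

0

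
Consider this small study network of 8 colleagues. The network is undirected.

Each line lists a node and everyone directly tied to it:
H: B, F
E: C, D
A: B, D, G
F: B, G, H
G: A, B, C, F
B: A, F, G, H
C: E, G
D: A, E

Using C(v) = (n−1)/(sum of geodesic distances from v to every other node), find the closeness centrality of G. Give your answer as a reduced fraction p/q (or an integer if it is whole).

Distances from G: A:1, B:1, C:1, D:2, E:2, F:1, H:2. Sum = 10.
n = 8, so closeness = 7/10.

7/10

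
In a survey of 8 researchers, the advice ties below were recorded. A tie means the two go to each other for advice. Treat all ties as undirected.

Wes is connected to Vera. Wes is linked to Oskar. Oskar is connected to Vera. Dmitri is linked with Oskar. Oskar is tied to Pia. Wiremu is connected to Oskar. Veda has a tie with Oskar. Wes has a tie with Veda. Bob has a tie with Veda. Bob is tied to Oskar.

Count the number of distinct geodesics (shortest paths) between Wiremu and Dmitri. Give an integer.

1

The shortest distance is 2, and the only length-2 path is Wiremu–Oskar–Dmitri. So there is exactly 1 shortest path.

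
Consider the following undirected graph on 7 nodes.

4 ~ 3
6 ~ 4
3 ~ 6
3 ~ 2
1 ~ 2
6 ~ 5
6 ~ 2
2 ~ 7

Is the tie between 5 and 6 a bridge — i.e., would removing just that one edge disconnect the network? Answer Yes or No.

Without the 5–6 edge there is no alternate route between 5 and 6, so the network disconnects. It is a bridge.

Yes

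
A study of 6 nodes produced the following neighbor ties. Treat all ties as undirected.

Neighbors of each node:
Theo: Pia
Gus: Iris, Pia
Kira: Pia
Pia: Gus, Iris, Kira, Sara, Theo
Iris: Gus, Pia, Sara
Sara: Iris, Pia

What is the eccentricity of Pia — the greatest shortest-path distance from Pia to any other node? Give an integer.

Distances from Pia: Gus:1, Iris:1, Kira:1, Sara:1, Theo:1.
The largest is 1 (to Gus, Sara, Kira, Theo, and Iris), so the eccentricity of Pia is 1.

1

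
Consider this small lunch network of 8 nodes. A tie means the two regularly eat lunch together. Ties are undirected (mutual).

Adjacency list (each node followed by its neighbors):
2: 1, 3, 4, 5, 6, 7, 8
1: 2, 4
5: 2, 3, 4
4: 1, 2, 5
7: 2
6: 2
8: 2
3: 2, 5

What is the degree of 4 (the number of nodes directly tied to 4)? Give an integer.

3

4 is directly tied to 1, 2, and 5. That is 3 neighbors, so the degree of 4 is 3.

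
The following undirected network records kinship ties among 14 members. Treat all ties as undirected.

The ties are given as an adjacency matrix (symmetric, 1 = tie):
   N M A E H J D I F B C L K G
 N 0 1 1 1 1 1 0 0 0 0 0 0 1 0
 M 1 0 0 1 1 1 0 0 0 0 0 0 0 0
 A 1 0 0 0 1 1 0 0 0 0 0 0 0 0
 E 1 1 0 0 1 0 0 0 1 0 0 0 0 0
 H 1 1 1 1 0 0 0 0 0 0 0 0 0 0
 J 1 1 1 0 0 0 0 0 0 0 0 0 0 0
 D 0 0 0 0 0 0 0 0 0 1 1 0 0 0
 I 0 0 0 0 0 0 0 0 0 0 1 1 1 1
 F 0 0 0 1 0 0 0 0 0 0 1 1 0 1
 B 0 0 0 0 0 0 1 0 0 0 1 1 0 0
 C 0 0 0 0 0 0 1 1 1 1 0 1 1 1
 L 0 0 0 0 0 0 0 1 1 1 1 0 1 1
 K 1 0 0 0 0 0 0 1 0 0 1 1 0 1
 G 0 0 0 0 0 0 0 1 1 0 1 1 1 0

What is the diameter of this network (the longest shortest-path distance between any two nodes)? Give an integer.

4

Eccentricity of each node (its greatest distance to any other): A:4, B:4, C:3, D:4, E:3, F:3, G:3, H:4, I:3, J:4, K:2, L:3, M:4, N:3.
The maximum eccentricity is 4, realized for instance by the pair M–D via M – E – F – C – D. So the diameter is 4.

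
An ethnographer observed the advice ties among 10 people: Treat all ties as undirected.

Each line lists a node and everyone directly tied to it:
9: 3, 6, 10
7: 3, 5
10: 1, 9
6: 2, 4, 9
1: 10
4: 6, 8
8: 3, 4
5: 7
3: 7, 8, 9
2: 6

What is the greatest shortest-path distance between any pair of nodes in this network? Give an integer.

Eccentricity of each node (its greatest distance to any other): 1:5, 2:5, 3:3, 4:4, 5:5, 6:4, 7:4, 8:4, 9:3, 10:4.
The maximum eccentricity is 5, realized for instance by the pair 2–5 via 2 – 6 – 9 – 3 – 7 – 5. So the diameter is 5.

5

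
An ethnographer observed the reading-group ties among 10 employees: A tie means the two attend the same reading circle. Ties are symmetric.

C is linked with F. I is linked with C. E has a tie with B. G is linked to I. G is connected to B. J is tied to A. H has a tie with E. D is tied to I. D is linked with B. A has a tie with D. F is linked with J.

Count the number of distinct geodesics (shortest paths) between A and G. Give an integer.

The shortest distance is 3. The length-3 paths are: A–D–I–G; A–D–B–G.
That gives 2 distinct shortest paths.

2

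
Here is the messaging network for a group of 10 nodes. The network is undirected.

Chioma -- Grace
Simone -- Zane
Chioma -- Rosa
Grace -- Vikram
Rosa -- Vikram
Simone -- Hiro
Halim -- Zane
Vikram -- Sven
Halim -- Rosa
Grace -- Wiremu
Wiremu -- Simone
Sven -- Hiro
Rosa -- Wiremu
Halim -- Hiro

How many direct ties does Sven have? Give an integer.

2

Sven is directly tied to Hiro and Vikram. That is 2 neighbors, so the degree of Sven is 2.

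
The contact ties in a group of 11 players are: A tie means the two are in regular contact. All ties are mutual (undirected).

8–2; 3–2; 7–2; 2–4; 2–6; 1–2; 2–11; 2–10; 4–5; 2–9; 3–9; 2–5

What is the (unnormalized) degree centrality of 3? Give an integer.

2

3 is directly tied to 2 and 9. That is 2 neighbors, so the degree of 3 is 2.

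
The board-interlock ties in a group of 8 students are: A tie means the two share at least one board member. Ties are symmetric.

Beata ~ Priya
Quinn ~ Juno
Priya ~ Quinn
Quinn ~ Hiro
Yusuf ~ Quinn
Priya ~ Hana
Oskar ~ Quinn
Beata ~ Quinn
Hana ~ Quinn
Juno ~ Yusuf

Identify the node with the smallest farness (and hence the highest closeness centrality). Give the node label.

Farness (sum of distances to all others) for each node — Beata:12, Hana:12, Hiro:13, Juno:12, Oskar:13, Priya:11, Quinn:7, Yusuf:12.
The smallest farness is 7, for Quinn, so Quinn has the highest closeness.

Quinn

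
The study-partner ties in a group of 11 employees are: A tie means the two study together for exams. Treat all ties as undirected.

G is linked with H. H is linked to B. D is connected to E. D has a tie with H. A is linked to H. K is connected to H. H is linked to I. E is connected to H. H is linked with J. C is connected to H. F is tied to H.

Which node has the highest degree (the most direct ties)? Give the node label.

H

Degrees — A:1, B:1, C:1, D:2, E:2, F:1, G:1, H:10, I:1, J:1, K:1.
The maximum is 10, attained only by H.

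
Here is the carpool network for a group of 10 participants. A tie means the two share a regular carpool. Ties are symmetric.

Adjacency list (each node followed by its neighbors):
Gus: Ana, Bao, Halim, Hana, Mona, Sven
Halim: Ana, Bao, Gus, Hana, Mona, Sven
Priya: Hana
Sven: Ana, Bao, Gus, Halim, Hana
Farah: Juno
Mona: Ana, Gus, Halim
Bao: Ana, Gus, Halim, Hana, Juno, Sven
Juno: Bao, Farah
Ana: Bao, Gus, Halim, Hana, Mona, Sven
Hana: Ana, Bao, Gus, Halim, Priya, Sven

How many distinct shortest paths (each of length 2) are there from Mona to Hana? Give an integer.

3

The shortest distance is 2. The length-2 paths are: Mona–Halim–Hana; Mona–Ana–Hana; Mona–Gus–Hana.
That gives 3 distinct shortest paths.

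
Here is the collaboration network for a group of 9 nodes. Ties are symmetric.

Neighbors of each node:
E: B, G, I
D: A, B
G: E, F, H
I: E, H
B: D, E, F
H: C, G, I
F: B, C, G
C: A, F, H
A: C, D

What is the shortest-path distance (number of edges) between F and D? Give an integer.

One shortest route is F – B – D, which uses 2 edges, and F and D are not directly tied, so nothing shorter exists. So d(F,D) = 2.

2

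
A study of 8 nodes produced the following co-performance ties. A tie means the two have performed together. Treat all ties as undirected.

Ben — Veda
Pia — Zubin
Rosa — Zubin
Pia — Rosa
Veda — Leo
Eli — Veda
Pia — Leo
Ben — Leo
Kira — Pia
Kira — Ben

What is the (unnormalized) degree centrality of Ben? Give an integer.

Ben is directly tied to Kira, Leo, and Veda. That is 3 neighbors, so the degree of Ben is 3.

3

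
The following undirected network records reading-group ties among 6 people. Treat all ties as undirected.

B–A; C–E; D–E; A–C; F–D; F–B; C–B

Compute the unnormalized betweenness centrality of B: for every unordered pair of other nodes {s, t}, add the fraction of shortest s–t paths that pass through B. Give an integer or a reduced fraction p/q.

Pairs whose geodesics pass through B — F–A: 1; F–C: 1; A–D: 1/2.
All other pairs contribute 0.
Summing the contributions gives betweenness(B) = 5/2.

5/2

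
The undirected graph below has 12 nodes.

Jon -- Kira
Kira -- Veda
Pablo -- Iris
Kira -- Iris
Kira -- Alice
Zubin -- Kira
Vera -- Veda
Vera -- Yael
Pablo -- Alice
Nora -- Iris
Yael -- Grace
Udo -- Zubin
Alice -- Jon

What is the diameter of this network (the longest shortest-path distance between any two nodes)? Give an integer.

6

Eccentricity of each node (its greatest distance to any other): Alice:5, Grace:6, Iris:5, Jon:5, Kira:4, Nora:6, Pablo:6, Udo:6, Veda:3, Vera:4, Yael:5, Zubin:5.
The maximum eccentricity is 6, realized for instance by the pair Grace–Udo via Grace – Yael – Vera – Veda – Kira – Zubin – Udo. So the diameter is 6.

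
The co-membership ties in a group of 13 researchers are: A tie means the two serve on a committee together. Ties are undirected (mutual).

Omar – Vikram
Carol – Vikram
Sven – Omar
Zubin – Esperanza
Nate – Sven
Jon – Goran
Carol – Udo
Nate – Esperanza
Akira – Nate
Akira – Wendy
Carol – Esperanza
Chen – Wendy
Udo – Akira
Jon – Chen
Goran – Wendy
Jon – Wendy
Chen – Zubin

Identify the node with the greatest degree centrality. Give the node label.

Wendy

Degrees — Akira:3, Carol:3, Chen:3, Esperanza:3, Goran:2, Jon:3, Nate:3, Omar:2, Sven:2, Udo:2, Vikram:2, Wendy:4, Zubin:2.
The maximum is 4, attained only by Wendy.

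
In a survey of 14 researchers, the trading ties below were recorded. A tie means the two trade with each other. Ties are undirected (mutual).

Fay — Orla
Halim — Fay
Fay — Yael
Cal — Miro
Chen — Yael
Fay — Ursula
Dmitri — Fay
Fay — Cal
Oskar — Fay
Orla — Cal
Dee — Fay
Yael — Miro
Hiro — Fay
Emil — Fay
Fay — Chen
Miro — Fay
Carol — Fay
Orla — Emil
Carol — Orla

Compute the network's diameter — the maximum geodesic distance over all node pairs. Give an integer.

2

Eccentricity of each node (its greatest distance to any other): Cal:2, Carol:2, Chen:2, Dee:2, Dmitri:2, Emil:2, Fay:1, Halim:2, Hiro:2, Miro:2, Orla:2, Oskar:2, Ursula:2, Yael:2.
The maximum eccentricity is 2, realized for instance by the pair Miro–Halim via Miro – Fay – Halim. So the diameter is 2.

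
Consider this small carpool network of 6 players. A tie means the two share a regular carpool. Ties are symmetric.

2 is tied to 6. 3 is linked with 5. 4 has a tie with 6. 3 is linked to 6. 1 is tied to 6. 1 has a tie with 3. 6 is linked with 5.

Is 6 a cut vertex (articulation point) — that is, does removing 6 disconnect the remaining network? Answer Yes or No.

Removing 6 leaves {4} with no path to {1, 3, and 5}, so the network splits into 3 components. 6 is a cut vertex.

Yes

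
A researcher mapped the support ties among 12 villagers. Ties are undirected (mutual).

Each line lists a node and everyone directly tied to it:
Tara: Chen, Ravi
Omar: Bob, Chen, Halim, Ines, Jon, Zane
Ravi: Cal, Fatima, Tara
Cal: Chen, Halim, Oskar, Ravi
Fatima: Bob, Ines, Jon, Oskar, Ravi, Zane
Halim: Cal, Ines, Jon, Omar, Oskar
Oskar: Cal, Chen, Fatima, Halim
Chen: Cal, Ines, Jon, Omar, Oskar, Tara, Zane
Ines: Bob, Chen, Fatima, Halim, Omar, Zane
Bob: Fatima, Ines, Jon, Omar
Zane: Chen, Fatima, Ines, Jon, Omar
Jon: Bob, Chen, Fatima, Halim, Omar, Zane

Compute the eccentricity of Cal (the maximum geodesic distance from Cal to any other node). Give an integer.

Distances from Cal: Bob:3, Chen:1, Fatima:2, Halim:1, Ines:2, Jon:2, Omar:2, Oskar:1, Ravi:1, Tara:2, Zane:2.
The largest is 3 (to Bob), so the eccentricity of Cal is 3.

3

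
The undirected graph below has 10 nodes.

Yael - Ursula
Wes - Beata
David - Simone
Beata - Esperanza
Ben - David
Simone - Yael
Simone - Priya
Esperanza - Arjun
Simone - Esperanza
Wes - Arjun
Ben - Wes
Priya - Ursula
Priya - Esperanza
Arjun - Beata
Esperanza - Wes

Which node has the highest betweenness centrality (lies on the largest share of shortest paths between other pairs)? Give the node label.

Unnormalized betweenness of each node: Arjun:0, Beata:0, Ben:2, David:19/6, Esperanza:83/6, Priya:17/3, Simone:35/3, Ursula:1/2, Wes:29/6, Yael:4/3.
Esperanza has the largest value, 83/6, making it the main broker — the node through which the most shortest paths run.

Esperanza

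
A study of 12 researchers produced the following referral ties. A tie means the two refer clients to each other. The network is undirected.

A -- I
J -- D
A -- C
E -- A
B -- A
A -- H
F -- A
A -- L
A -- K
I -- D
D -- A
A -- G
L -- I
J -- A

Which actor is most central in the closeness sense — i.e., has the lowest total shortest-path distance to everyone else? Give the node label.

Farness (sum of distances to all others) for each node — A:11, B:21, C:21, D:19, E:21, F:21, G:21, H:21, I:19, J:20, K:21, L:20.
The smallest farness is 11, for A, so A has the highest closeness.

A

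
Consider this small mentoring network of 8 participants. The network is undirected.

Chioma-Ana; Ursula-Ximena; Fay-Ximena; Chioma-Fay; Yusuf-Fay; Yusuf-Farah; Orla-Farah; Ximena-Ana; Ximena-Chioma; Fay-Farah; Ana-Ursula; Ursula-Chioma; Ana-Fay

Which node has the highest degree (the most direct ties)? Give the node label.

Fay

Degrees — Ana:4, Chioma:4, Farah:3, Fay:5, Orla:1, Ursula:3, Ximena:4, Yusuf:2.
The maximum is 5, attained only by Fay.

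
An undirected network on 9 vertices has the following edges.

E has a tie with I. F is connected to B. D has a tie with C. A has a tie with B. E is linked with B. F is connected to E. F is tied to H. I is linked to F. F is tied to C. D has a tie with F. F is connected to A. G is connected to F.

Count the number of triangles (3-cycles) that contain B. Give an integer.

B's neighbors: A, E, and F.
Neighbor pairs that are themselves tied: B–A–F; B–E–F. Each forms one triangle with B, for 2 in total.

2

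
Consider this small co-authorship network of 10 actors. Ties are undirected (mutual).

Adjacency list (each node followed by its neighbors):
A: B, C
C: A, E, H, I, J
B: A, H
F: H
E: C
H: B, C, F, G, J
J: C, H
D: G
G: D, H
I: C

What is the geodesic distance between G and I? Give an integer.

3

One shortest route is G – H – C – I, which uses 3 edges, and at distance 2 from G we only reach {B, C, F, J}, which does not include I. So d(G,I) = 3.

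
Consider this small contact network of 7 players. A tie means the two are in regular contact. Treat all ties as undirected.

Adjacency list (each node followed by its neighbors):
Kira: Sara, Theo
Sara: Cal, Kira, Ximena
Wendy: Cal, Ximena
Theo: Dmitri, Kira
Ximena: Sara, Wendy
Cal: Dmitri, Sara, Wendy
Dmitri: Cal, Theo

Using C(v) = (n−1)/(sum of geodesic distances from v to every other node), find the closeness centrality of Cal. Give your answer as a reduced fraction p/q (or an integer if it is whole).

Distances from Cal: Dmitri:1, Kira:2, Sara:1, Theo:2, Wendy:1, Ximena:2. Sum = 9.
n = 7, so closeness = 6/9 = 2/3.

2/3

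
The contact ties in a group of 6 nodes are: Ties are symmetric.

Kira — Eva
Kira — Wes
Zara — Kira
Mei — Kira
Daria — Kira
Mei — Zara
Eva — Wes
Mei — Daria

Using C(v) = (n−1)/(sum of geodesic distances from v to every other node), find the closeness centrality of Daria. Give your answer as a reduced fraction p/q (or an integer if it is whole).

Distances from Daria: Eva:2, Kira:1, Mei:1, Wes:2, Zara:2. Sum = 8.
n = 6, so closeness = 5/8.

5/8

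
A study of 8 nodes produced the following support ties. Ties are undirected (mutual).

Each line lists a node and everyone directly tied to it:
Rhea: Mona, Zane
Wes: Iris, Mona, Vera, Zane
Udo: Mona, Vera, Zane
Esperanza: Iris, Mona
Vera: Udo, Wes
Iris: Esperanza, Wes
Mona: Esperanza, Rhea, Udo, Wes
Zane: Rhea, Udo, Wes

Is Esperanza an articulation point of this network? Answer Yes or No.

Even without Esperanza, every remaining node can still reach every other (the residual graph is connected), so Esperanza is not a cut vertex.

No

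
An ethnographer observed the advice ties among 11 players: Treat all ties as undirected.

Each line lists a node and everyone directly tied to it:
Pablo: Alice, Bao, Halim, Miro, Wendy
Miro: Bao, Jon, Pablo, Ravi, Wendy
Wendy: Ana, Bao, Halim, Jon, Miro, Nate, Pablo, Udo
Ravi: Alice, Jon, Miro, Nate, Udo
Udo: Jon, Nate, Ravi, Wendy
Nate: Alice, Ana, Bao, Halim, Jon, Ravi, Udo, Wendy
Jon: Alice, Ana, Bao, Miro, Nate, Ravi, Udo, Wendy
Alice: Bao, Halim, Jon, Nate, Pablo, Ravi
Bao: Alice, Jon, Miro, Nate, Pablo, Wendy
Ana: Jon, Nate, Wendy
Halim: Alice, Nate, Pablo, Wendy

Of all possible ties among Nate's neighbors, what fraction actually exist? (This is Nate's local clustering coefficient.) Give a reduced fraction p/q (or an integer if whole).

Nate's neighbors: Alice, Ana, Bao, Halim, Jon, Ravi, Udo, and Wendy (k = 8).
Possible neighbor pairs: C(8,2) = 28. Edges among them: Alice–Bao, Alice–Halim, Alice–Jon, Alice–Ravi, Ana–Jon, Ana–Wendy, Bao–Jon, Bao–Wendy, Halim–Wendy, Jon–Ravi, Jon–Udo, Jon–Wendy, Ravi–Udo, Udo–Wendy → e = 14.
Clustering(Nate) = 14/28 = 1/2.

1/2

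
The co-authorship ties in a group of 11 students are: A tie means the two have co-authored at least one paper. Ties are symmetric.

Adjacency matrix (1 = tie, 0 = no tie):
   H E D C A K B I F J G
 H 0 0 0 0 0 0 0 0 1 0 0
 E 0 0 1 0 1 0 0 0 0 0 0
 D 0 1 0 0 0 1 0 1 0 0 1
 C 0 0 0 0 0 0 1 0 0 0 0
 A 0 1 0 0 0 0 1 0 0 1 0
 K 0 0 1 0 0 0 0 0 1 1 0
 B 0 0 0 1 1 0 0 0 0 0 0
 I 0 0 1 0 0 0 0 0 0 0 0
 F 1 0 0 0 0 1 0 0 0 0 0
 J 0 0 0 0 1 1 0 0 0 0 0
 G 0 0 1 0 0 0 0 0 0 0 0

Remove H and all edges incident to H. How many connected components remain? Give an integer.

H's neighbors (F) remain reachable from one another through other ties, so the rest of the network stays in one piece.

1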